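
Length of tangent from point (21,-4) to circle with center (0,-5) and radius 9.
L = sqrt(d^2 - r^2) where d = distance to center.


d = sqrt((21-0)^2 + (-4+ 5)^2) = sqrt(441+1) = 21.0238
L = sqrt(442.0000 - 81) = sqrt(361.0000) = 19.0000

19.0000


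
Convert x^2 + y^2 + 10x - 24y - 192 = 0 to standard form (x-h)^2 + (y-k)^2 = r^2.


h = -D/2 = -10/2 = -5
k = -E/2 = 24/2 = 12
r^2 = h^2 + k^2 - F = 25 + 144 + 192 = 361
r = 19

Center (-5, 12), radius = 19


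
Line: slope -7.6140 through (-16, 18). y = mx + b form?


y - 18 = -7.6140(x + 16)
y = -7.6140x + 18 + 7.6140*(-16)
y = -7.6140x - 103.8240

y = -7.6140x - 103.8240


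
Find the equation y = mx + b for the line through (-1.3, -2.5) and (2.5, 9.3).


m = (11.8)/(3.8) = 3.1053
b = y1 - m*x1 = -2.5 - (11.8*(-1.3))/(3.8) = -2.5 + 4.0368 = 1.5368

y = 3.1053x + 1.5368


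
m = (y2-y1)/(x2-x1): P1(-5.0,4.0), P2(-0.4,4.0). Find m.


dy = 4.0 - 4.0 = 0.0
dx = -0.4 + 5.0 = 4.6
m = 0.0/4.6 = 0

m = 0


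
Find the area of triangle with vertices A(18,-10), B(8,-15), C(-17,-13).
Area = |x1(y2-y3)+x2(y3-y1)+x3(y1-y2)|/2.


18*(-15+ 13) = -36
8*(-13+ 10) = -24
-17*(-10+ 15) = -85
sum = -145
Area = |-145|/2 = 72.5000

72.5000 sq units


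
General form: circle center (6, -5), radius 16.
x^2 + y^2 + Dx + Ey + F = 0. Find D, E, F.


(x-6)^2 + (y+ 5)^2 = 16^2
D = -2h = -12, E = -2k = 10
F = h^2+k^2-r^2 = 36+25-256 = -195

D = -12, E = 10, F = -195


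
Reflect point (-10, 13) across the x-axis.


Reflection rule for x-axis: (x, -y)
(-10, 13) -> (-10, -13)

(-10, -13)


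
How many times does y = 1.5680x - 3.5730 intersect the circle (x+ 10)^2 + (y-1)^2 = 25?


Substitute y = 1.5680x - 3.5730: (x+ 10)^2 + (1.5680x- 3.5730-1)^2 = 25
Expand to Ax^2 + Bx + C = 0, where b-k = -4.573
A = 1+m^2 = 3.458624
B = 2(m(b-k) - h) = 2(1.5680*(-4.573) + 10) = 5.659072
C = h^2 + (b-k)^2 - r^2 = 100 + 20.912329 - 25 = 95.912329
disc = B^2-4AC = 32.0251 - 1326.8987 = -1294.8736
disc < 0

0 intersection points


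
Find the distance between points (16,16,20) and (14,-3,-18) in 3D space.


dx=-2, dy=-19, dz=-38
d = sqrt(4+361+1444) = sqrt(1809) = 42.5323

42.5323


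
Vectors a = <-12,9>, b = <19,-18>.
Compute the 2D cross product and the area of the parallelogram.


cross = -12*(-18) - 9*19 = 216 - 171 = 45
Parallelogram area = |45| = 45

cross = 45, parallelogram area = 45


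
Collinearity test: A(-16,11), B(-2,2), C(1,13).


-16*(2-13) - 2*(13-11) + 1*(11-2)
= 176 - 4 + 9 = 181

No, not collinear (determinant = 181)


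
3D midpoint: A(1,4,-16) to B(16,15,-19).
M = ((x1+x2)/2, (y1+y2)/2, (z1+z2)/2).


Mx = (1+16)/2 = 8.5000
My = (4+15)/2 = 9.5000
Mz = (-16- 19)/2 = -17.5000

M = (8.5000, 9.5000, -17.5000)


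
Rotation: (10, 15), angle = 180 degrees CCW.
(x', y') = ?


cos(180) = -1, sin(180) = 0
x' = 10*(-1) - 15*0 = -10
y' = 10*0 + 15*(-1) = -15

(-10, -15)


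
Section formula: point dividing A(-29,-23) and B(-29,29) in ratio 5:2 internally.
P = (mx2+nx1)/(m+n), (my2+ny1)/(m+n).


Px = (5*(-29) + 2*(-29))/7 = -203/7 = -29.0000
Py = (5*29 + 2*(-23))/7 = 99/7 = 14.1429

P = (-29.0000, 14.1429)


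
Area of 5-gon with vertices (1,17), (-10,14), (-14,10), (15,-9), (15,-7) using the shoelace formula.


sum(xi*y_{i+1}) = 1*14 - 10*10 - 14*(-9) + 15*(-7) + 15*17 = 190
sum(yi*x_{i+1}) = 17*(-10) + 14*(-14) + 10*15 - 9*15 - 7*1 = -358
Area = |190 + 358|/2 = 548/2 = 274.0000

274.0000 sq units


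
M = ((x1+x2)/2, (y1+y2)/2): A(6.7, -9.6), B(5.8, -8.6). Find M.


Mx = (6.7 + 5.8)/2 = 12.5/2 = 6.2500
My = (-9.6 - 8.6)/2 = -18.2/2 = -9.1000

(6.2500, -9.1000)


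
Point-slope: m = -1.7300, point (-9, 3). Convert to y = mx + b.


y - 3 = -1.7300(x + 9)
y = -1.7300x + 3 + 1.7300*(-9)
y = -1.7300x - 12.5700

y = -1.7300x - 12.5700


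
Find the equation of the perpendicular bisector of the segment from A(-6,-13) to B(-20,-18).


Midpoint = (-13, -15.5)
Slope of AB = dy/dx = -5/(-14) = 0.3571
Perp slope = -dx/dy = -14/5 = -2.8000
b = My - (perp slope)*Mx = -15.5 + (-14*(-13))/(-5) = -15.5 - 36.4000 = -51.9000

y = -2.8000x - 51.9000


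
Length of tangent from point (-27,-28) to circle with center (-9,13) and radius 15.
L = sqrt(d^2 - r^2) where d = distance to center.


d = sqrt((-27+ 9)^2 + (-28-13)^2) = sqrt(324+1681) = 44.7772
L = sqrt(2005.0000 - 225) = sqrt(1780.0000) = 42.1900

42.1900


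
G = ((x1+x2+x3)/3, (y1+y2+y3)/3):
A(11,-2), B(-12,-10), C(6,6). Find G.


Gx = (11- 12+6)/3 = 5/3 = 1.6667
Gy = (-2- 10+6)/3 = -6/3 = -2.0000

G = (1.6667, -2.0000)


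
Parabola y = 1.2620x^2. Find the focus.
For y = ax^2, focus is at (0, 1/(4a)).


a = 1.2620
4a = 5.0480
focus = (0, 1/5.0480) = (0, 0.1981)

Focus = (0, 0.1981)


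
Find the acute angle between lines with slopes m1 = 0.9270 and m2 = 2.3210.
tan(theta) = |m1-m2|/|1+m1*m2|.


m1-m2 = -1.394
1+m1*m2 = 3.151567
tan(theta) = |-1.394/3.151567| = 0.442320
theta = arctan(|-1.394/3.151567|) = 23.8607 degrees (acute angle)

23.8607 degrees


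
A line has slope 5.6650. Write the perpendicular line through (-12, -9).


Perpendicular slope = -1/m1 = -1/5.6650 = -0.1765
b2 = y0 - m2*x0 = -9 - 12/5.6650 = -9 - 2.1183 = -11.1183

y = -0.1765x - 11.1183


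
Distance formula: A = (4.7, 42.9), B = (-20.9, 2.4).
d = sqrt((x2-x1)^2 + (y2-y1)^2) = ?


dx = -20.9 - 4.7 = -25.6
dy = 2.4 - 42.9 = -40.5
d = sqrt(655.36 + 1640.25) = sqrt(2295.61) = 47.9125

47.9125


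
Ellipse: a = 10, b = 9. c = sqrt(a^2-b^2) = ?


c^2 = 10^2 - 9^2 = 100 - 81 = 19
c = sqrt(19) = 4.3589

c = 4.3589


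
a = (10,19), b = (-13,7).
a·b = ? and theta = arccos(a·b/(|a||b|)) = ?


a·b = 10*(-13) + 19*7 = -130 + 133 = 3
|a| = sqrt(100+361) = 21.4709
|b| = sqrt(169+49) = 14.7648
cos(theta) = 3/(sqrt(461)*sqrt(218)) = 3/sqrt(100498) = 0.009463
theta = arccos(3/sqrt(100498)) = 89.4578 degrees

a·b = 3, theta = 89.4578 deg


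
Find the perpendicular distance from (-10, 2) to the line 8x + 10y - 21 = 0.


|8*(-10) + 10*2 - 21| = |-81| = 81
sqrt(64 + 100) = sqrt(164) = 12.8062
d = 81/sqrt(164) = 6.3250

6.3250


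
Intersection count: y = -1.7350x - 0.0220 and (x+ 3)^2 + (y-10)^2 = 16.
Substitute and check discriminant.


Substitute y = -1.7350x - 0.0220: (x+ 3)^2 + (-1.7350x- 0.0220-10)^2 = 16
Expand to Ax^2 + Bx + C = 0, where b-k = -10.022
A = 1+m^2 = 4.010225
B = 2(m(b-k) - h) = 2(-1.7350*(-10.022) + 3) = 40.77634
C = h^2 + (b-k)^2 - r^2 = 9 + 100.440484 - 16 = 93.440484
disc = B^2-4AC = 1662.7099 - 1498.8695 = 163.8404
disc > 0

2 intersection points


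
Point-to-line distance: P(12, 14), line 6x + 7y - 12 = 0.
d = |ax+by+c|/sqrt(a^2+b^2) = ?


|6*12 + 7*14 - 12| = |158| = 158
sqrt(36 + 49) = sqrt(85) = 9.2195
d = 158/sqrt(85) = 17.1375

17.1375


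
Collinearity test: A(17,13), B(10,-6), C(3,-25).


17*(-6+ 25) + 10*(-25-13) + 3*(13+ 6)
= 323 - 380 + 57 = 0

Yes, collinear (determinant = 0)


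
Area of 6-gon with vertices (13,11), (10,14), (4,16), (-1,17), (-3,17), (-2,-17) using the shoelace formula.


sum(xi*y_{i+1}) = 13*14 + 10*16 + 4*17 - 1*17 - 3*(-17) - 2*11 = 422
sum(yi*x_{i+1}) = 11*10 + 14*4 + 16*(-1) + 17*(-3) + 17*(-2) - 17*13 = -156
Area = |422 + 156|/2 = 578/2 = 289.0000

289.0000 sq units


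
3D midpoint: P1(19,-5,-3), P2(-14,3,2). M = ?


Mx = (19- 14)/2 = 2.5000
My = (-5+3)/2 = -1.0000
Mz = (-3+2)/2 = -0.5000

M = (2.5000, -1.0000, -0.5000)


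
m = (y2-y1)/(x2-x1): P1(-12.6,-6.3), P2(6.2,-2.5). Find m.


dy = -2.5 + 6.3 = 3.8
dx = 6.2 + 12.6 = 18.8
m = 3.8/18.8 = 0.2021

m = 0.2021


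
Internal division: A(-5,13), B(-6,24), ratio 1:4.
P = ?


Px = (1*(-6) + 4*(-5))/5 = -26/5 = -5.2000
Py = (1*24 + 4*13)/5 = 76/5 = 15.2000

P = (-5.2000, 15.2000)


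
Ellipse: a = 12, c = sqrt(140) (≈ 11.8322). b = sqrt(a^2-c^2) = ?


b^2 = 12^2 - (sqrt(140))^2 = 144 - 140 = 4
b = sqrt(4) = 2

b = 2


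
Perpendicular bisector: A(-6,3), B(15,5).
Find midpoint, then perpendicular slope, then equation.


Midpoint = (4.5, 4)
Slope of AB = dy/dx = 2/21 = 0.0952
Perp slope = -dx/dy = -21/2 = -10.5000
b = My - (perp slope)*Mx = 4 + (21*4.5)/2 = 4 + 47.2500 = 51.2500

y = -10.5000x + 51.2500


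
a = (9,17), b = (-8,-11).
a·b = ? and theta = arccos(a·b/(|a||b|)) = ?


a·b = 9*(-8) + 17*(-11) = -72 - 187 = -259
|a| = sqrt(81+289) = 19.2354
|b| = sqrt(64+121) = 13.6015
cos(theta) = -259/(sqrt(370)*sqrt(185)) = -259/sqrt(68450) = -0.989949
theta = arccos(-259/sqrt(68450)) = 171.8699 degrees

a·b = -259, theta = 171.8699 deg


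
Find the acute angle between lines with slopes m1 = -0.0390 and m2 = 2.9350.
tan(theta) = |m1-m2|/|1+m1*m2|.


m1-m2 = -2.974
1+m1*m2 = 0.885535
tan(theta) = |-2.974/0.885535| = 3.358422
theta = arctan(|-2.974/0.885535|) = 73.4186 degrees (acute angle)

73.4186 degrees


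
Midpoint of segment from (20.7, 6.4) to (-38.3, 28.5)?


Mx = (20.7 - 38.3)/2 = -17.6/2 = -8.8000
My = (6.4 + 28.5)/2 = 34.9/2 = 17.4500

(-8.8000, 17.4500)


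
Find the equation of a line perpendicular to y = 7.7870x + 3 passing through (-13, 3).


Perpendicular slope = -1/m1 = -1/7.7870 = -0.1284
b2 = y0 - m2*x0 = 3 - 13/7.7870 = 3 - 1.6694 = 1.3306

y = -0.1284x + 1.3306


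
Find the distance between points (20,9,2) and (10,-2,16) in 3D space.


dx=-10, dy=-11, dz=14
d = sqrt(100+121+196) = sqrt(417) = 20.4206

20.4206


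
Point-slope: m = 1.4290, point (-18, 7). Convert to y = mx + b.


y - 7 = 1.4290(x + 18)
y = 1.4290x + 7 - 1.4290*(-18)
y = 1.4290x + 32.7220

y = 1.4290x + 32.7220


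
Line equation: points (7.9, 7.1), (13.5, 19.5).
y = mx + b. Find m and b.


m = (12.4)/(5.6) = 2.2143
b = y1 - m*x1 = 7.1 - (12.4*7.9)/(5.6) = 7.1 - 17.4929 = -10.3929

y = 2.2143x - 10.3929


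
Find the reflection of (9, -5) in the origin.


Reflection rule for origin: (-x, -y)
(9, -5) -> (-9, 5)

(-9, 5)


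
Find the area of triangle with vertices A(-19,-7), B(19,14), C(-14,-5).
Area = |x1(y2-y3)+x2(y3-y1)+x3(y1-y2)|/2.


-19*(14+ 5) = -361
19*(-5+ 7) = 38
-14*(-7-14) = 294
sum = -29
Area = |-29|/2 = 14.5000

14.5000 sq units


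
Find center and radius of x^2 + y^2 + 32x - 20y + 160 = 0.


h = -D/2 = -32/2 = -16
k = -E/2 = 20/2 = 10
r^2 = h^2 + k^2 - F = 256 + 100 - 160 = 196
r = 14

Center (-16, 10), radius = 14


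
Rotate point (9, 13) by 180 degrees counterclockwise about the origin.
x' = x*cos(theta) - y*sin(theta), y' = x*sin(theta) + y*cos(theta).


cos(180) = -1, sin(180) = 0
x' = 9*(-1) - 13*0 = -9
y' = 9*0 + 13*(-1) = -13

(-9, -13)


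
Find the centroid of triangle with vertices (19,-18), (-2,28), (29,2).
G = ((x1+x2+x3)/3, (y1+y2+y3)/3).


Gx = (19- 2+29)/3 = 46/3 = 15.3333
Gy = (-18+28+2)/3 = 12/3 = 4.0000

G = (15.3333, 4.0000)


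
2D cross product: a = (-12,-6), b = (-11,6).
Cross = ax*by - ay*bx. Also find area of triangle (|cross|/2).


cross = -12*6 + 6*(-11) = -72 - 66 = -138
Triangle area = |-138|/2 = 138/2 = 69.0000

cross = -138, triangle area = 69.0000


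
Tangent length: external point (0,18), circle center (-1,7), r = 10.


d = sqrt((0+ 1)^2 + (18-7)^2) = sqrt(1+121) = 11.0454
L = sqrt(122.0000 - 100) = sqrt(22.0000) = 4.6904

4.6904


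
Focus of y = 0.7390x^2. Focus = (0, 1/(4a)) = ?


a = 0.7390
4a = 2.9560
focus = (0, 1/2.9560) = (0, 0.3383)

Focus = (0, 0.3383)


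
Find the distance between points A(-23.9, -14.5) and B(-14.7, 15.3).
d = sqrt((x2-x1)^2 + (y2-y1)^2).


dx = -14.7 + 23.9 = 9.2
dy = 15.3 + 14.5 = 29.8
d = sqrt(84.64 + 888.04) = sqrt(972.68) = 31.1878

31.1878


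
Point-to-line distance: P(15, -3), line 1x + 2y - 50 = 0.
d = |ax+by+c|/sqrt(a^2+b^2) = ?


|1*15 + 2*(-3) - 50| = |-41| = 41
sqrt(1 + 4) = sqrt(5) = 2.2361
d = 41/sqrt(5) = 18.3358

18.3358


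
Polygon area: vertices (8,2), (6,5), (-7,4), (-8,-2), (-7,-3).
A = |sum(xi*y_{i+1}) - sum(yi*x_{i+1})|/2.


sum(xi*y_{i+1}) = 8*5 + 6*4 - 7*(-2) - 8*(-3) - 7*2 = 88
sum(yi*x_{i+1}) = 2*6 + 5*(-7) + 4*(-8) - 2*(-7) - 3*8 = -65
Area = |88 + 65|/2 = 153/2 = 76.5000

76.5000 sq units


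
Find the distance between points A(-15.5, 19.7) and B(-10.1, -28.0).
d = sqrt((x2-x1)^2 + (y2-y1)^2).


dx = -10.1 + 15.5 = 5.4
dy = -28.0 - 19.7 = -47.7
d = sqrt(29.16 + 2275.29) = sqrt(2304.45) = 48.0047

48.0047


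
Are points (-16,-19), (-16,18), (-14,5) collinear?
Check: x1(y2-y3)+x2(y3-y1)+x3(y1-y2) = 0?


-16*(18-5) - 16*(5+ 19) - 14*(-19-18)
= -208 - 384 + 518 = -74

No, not collinear (determinant = -74)


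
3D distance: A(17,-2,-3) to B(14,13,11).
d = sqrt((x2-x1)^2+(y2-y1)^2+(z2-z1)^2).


dx=-3, dy=15, dz=14
d = sqrt(9+225+196) = sqrt(430) = 20.7364

20.7364


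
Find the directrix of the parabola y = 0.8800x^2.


a = 0.8800
1/(4a) = 0.2841
directrix: y = -0.2841 = -0.2841

y = -0.2841


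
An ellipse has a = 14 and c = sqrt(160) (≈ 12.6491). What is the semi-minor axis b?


b^2 = 14^2 - (sqrt(160))^2 = 196 - 160 = 36
b = sqrt(36) = 6

b = 6


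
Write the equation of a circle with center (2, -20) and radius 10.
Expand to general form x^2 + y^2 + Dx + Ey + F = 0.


(x-2)^2 + (y+ 20)^2 = 10^2
D = -2h = -4, E = -2k = 40
F = h^2+k^2-r^2 = 4+400-100 = 304

x^2 + y^2 - 4x + 40y + 304 = 0


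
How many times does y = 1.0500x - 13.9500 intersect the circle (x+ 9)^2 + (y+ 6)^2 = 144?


Substitute y = 1.0500x - 13.9500: (x+ 9)^2 + (1.0500x- 13.9500+ 6)^2 = 144
Expand to Ax^2 + Bx + C = 0, where b-k = -7.95
A = 1+m^2 = 2.1025
B = 2(m(b-k) - h) = 2(1.0500*(-7.95) + 9) = 1.305
C = h^2 + (b-k)^2 - r^2 = 81 + 63.2025 - 144 = 0.2025
disc = B^2-4AC = 1.7030 - 1.7030 = 0
disc = 0

1 intersection point (tangent)


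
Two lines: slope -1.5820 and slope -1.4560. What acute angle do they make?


m1-m2 = -0.126
1+m1*m2 = 3.303392
tan(theta) = |-0.126/3.303392| = 0.038143
theta = arctan(|-0.126/3.303392|) = 2.1844 degrees (acute angle)

2.1844 degrees


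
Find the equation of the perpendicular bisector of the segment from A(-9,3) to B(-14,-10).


Midpoint = (-11.5, -3.5)
Slope of AB = dy/dx = -13/(-5) = 2.6000
Perp slope = -dx/dy = -5/13 = -0.3846
b = My - (perp slope)*Mx = -3.5 + (-5*(-11.5))/(-13) = -3.5 - 4.4231 = -7.9231

y = -0.3846x - 7.9231


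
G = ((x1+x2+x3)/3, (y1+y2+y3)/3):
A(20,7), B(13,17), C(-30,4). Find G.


Gx = (20+13- 30)/3 = 3/3 = 1.0000
Gy = (7+17+4)/3 = 28/3 = 9.3333

G = (1.0000, 9.3333)


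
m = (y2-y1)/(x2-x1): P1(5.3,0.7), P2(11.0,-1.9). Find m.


dy = -1.9 - 0.7 = -2.6
dx = 11.0 - 5.3 = 5.7
m = -2.6/5.7 = -0.4561

m = -0.4561


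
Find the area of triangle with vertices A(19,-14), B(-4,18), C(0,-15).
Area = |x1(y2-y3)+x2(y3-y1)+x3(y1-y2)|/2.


19*(18+ 15) = 627
-4*(-15+ 14) = 4
0*(-14-18) = 0
sum = 631
Area = |631|/2 = 315.5000

315.5000 sq units


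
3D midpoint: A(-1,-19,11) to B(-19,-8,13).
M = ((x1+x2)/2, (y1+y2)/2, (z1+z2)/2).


Mx = (-1- 19)/2 = -10.0000
My = (-19- 8)/2 = -13.5000
Mz = (11+13)/2 = 12.0000

M = (-10.0000, -13.5000, 12.0000)


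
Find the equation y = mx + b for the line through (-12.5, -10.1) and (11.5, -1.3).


m = (8.8)/(24.0) = 0.3667
b = y1 - m*x1 = -10.1 - (8.8*(-12.5))/(24.0) = -10.1 + 4.5833 = -5.5167

y = 0.3667x - 5.5167


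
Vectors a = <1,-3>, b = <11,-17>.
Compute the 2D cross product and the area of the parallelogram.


cross = 1*(-17) + 3*11 = -17 + 33 = 16
Parallelogram area = |16| = 16

cross = 16, parallelogram area = 16


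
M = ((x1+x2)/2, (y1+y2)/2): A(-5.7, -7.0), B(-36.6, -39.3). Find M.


Mx = (-5.7 - 36.6)/2 = -42.3/2 = -21.1500
My = (-7.0 - 39.3)/2 = -46.3/2 = -23.1500

(-21.1500, -23.1500)


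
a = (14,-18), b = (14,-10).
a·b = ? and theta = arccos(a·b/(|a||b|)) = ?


a·b = 14*14 - 18*(-10) = 196 + 180 = 376
|a| = sqrt(196+324) = 22.8035
|b| = sqrt(196+100) = 17.2047
cos(theta) = 376/(sqrt(520)*sqrt(296)) = 376/sqrt(153920) = 0.958386
theta = arccos(376/sqrt(153920)) = 16.5873 degrees

a·b = 376, theta = 16.5873 deg


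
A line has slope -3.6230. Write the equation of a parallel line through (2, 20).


Parallel lines have equal slopes.
m2 = -3.6230
b2 = 20 + 3.6230*2 = 27.2460

y = -3.6230x + 27.2460


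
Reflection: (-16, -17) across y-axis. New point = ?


Reflection rule for y-axis: (-x, y)
(-16, -17) -> (16, -17)

(16, -17)


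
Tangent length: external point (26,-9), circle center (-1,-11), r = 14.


d = sqrt((26+ 1)^2 + (-9+ 11)^2) = sqrt(729+4) = 27.0740
L = sqrt(733.0000 - 196) = sqrt(537.0000) = 23.1733

23.1733


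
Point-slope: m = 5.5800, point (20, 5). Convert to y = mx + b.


y - 5 = 5.5800(x - 20)
y = 5.5800x + 5 - 5.5800*20
y = 5.5800x - 106.6000

y = 5.5800x - 106.6000


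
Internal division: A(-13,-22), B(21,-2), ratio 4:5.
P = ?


Px = (4*21 + 5*(-13))/9 = 19/9 = 2.1111
Py = (4*(-2) + 5*(-22))/9 = -118/9 = -13.1111

P = (2.1111, -13.1111)


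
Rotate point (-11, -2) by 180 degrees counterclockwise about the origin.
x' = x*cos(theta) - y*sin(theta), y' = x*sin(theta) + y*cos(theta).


cos(180) = -1, sin(180) = 0
x' = -11*(-1) + 2*0 = 11
y' = -11*0 - 2*(-1) = 2

(11, 2)


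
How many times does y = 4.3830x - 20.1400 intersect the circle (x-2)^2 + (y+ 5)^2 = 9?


Substitute y = 4.3830x - 20.1400: (x-2)^2 + (4.3830x- 20.1400+ 5)^2 = 9
Expand to Ax^2 + Bx + C = 0, where b-k = -15.14
A = 1+m^2 = 20.210689
B = 2(m(b-k) - h) = 2(4.3830*(-15.14) - 2) = -136.71724
C = h^2 + (b-k)^2 - r^2 = 4 + 229.2196 - 9 = 224.2196
disc = B^2-4AC = 18691.6037 - 18126.5304 = 565.0733
disc > 0

2 intersection points


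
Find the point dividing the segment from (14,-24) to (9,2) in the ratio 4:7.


Px = (4*9 + 7*14)/11 = 134/11 = 12.1818
Py = (4*2 + 7*(-24))/11 = -160/11 = -14.5455

P = (12.1818, -14.5455)


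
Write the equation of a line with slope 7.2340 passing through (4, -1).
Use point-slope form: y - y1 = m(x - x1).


y + 1 = 7.2340(x - 4)
y = 7.2340x - 1 - 7.2340*4
y = 7.2340x - 29.9360

y = 7.2340x - 29.9360


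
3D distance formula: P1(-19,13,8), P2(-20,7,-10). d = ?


dx=-1, dy=-6, dz=-18
d = sqrt(1+36+324) = sqrt(361) = 19.0000

19.0000


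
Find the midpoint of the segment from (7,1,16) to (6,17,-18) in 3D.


Mx = (7+6)/2 = 6.5000
My = (1+17)/2 = 9.0000
Mz = (16- 18)/2 = -1.0000

M = (6.5000, 9.0000, -1.0000)


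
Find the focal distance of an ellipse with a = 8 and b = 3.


c^2 = 8^2 - 3^2 = 64 - 9 = 55
c = sqrt(55) = 7.4162

c = 7.4162


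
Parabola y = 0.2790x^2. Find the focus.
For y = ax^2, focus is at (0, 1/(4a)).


a = 0.2790
4a = 1.1160
focus = (0, 1/1.1160) = (0, 0.8961)

Focus = (0, 0.8961)


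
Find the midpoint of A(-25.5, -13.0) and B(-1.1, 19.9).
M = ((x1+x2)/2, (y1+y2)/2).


Mx = (-25.5 - 1.1)/2 = -26.6/2 = -13.3000
My = (-13.0 + 19.9)/2 = 6.9/2 = 3.4500

(-13.3000, 3.4500)


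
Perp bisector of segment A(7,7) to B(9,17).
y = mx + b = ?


Midpoint = (8, 12)
Slope of AB = dy/dx = 10/2 = 5.0000
Perp slope = -dx/dy = -2/10 = -0.2000
b = My - (perp slope)*Mx = 12 + (2*8)/10 = 12 + 1.6000 = 13.6000

y = -0.2000x + 13.6000


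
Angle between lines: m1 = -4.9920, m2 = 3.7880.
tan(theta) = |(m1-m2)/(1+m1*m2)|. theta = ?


m1-m2 = -8.78
1+m1*m2 = -17.909696
tan(theta) = |-8.78/(-17.909696)| = 0.490237
theta = arctan(|-8.78/(-17.909696)|) = 26.1158 degrees (acute angle)

26.1158 degrees


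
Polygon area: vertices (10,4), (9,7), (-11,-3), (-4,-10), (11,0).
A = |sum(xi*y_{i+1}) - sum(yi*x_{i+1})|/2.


sum(xi*y_{i+1}) = 10*7 + 9*(-3) - 11*(-10) - 4*0 + 11*4 = 197
sum(yi*x_{i+1}) = 4*9 + 7*(-11) - 3*(-4) - 10*11 + 0*10 = -139
Area = |197 + 139|/2 = 336/2 = 168.0000

168.0000 sq units


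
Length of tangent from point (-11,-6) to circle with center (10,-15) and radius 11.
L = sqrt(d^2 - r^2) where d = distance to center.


d = sqrt((-11-10)^2 + (-6+ 15)^2) = sqrt(441+81) = 22.8473
L = sqrt(522.0000 - 121) = sqrt(401.0000) = 20.0250

20.0250


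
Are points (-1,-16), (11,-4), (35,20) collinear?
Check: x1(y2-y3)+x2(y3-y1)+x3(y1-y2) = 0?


-1*(-4-20) + 11*(20+ 16) + 35*(-16+ 4)
= 24 + 396 - 420 = 0

Yes, collinear (determinant = 0)


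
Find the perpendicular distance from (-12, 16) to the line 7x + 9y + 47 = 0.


|7*(-12) + 9*16 + 47| = |107| = 107
sqrt(49 + 81) = sqrt(130) = 11.4018
d = 107/sqrt(130) = 9.3845

9.3845


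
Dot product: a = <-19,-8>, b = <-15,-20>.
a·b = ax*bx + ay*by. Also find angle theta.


a·b = -19*(-15) - 8*(-20) = 285 + 160 = 445
|a| = sqrt(361+64) = 20.6155
|b| = sqrt(225+400) = 25.0000
cos(theta) = 445/(sqrt(425)*sqrt(625)) = 445/sqrt(265625) = 0.863427
theta = arccos(445/sqrt(265625)) = 30.2964 degrees

a·b = 445, theta = 30.2964 deg


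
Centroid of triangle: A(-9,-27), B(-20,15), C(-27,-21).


Gx = (-9- 20- 27)/3 = -56/3 = -18.6667
Gy = (-27+15- 21)/3 = -33/3 = -11.0000

G = (-18.6667, -11.0000)


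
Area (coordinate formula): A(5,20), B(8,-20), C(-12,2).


5*(-20-2) = -110
8*(2-20) = -144
-12*(20+ 20) = -480
sum = -734
Area = |-734|/2 = 367.0000

367.0000 sq units


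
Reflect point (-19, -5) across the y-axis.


Reflection rule for y-axis: (-x, y)
(-19, -5) -> (19, -5)

(19, -5)


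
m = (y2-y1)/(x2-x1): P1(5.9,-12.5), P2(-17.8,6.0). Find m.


dy = 6.0 + 12.5 = 18.5
dx = -17.8 - 5.9 = -23.7
m = 18.5/(-23.7) = -0.7806

m = -0.7806


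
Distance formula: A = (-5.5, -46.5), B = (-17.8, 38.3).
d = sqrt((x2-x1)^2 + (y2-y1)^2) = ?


dx = -17.8 + 5.5 = -12.3
dy = 38.3 + 46.5 = 84.8
d = sqrt(151.29 + 7191.04) = sqrt(7342.33) = 85.6874

85.6874


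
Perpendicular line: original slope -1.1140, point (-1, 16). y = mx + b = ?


Perpendicular slope = -1/m1 = -1/(-1.1140) = 0.8977
b2 = y0 - m2*x0 = 16 - 1/(-1.1140) = 16 + 0.8977 = 16.8977

y = 0.8977x + 16.8977


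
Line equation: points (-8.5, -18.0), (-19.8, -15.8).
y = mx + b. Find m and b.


m = (2.2)/(-11.3) = -0.1947
b = y1 - m*x1 = -18.0 - (2.2*(-8.5))/(-11.3) = -18.0 - 1.6549 = -19.6549

y = -0.1947x - 19.6549


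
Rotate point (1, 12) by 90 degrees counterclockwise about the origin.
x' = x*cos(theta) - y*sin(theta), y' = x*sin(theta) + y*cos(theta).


cos(90) = 0, sin(90) = 1
x' = 1*0 - 12*1 = -12
y' = 1*1 + 12*0 = 1

(-12, 1)


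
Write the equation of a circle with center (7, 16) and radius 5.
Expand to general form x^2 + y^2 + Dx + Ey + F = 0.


(x-7)^2 + (y-16)^2 = 5^2
D = -2h = -14, E = -2k = -32
F = h^2+k^2-r^2 = 49+256-25 = 280

x^2 + y^2 - 14x - 32y + 280 = 0


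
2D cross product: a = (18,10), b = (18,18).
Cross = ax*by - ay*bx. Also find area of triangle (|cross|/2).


cross = 18*18 - 10*18 = 324 - 180 = 144
Triangle area = |144|/2 = 144/2 = 72.0000

cross = 144, triangle area = 72.0000


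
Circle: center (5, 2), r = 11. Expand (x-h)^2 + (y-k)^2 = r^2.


(x-5)^2 + (y-2)^2 = 11^2
D = -2h = -10, E = -2k = -4
F = h^2+k^2-r^2 = 25+4-121 = -92

x^2 + y^2 - 10x - 4y - 92 = 0


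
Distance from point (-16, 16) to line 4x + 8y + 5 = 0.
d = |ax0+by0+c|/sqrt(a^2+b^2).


|4*(-16) + 8*16 + 5| = |69| = 69
sqrt(16 + 64) = sqrt(80) = 8.9443
d = 69/sqrt(80) = 7.7144

7.7144


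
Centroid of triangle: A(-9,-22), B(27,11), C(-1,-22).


Gx = (-9+27- 1)/3 = 17/3 = 5.6667
Gy = (-22+11- 22)/3 = -33/3 = -11.0000

G = (5.6667, -11.0000)


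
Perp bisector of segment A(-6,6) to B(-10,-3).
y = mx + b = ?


Midpoint = (-8, 1.5)
Slope of AB = dy/dx = -9/(-4) = 2.2500
Perp slope = -dx/dy = -4/9 = -0.4444
b = My - (perp slope)*Mx = 1.5 + (-4*(-8))/(-9) = 1.5 - 3.5556 = -2.0556

y = -0.4444x - 2.0556


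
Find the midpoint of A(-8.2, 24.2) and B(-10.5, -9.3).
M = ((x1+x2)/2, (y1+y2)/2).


Mx = (-8.2 - 10.5)/2 = -18.7/2 = -9.3500
My = (24.2 - 9.3)/2 = 14.9/2 = 7.4500

(-9.3500, 7.4500)


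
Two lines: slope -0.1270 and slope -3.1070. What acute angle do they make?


m1-m2 = 2.98
1+m1*m2 = 1.394589
tan(theta) = |2.98/1.394589| = 2.136830
theta = arctan(|2.98/1.394589|) = 64.9212 degrees (acute angle)

64.9212 degrees


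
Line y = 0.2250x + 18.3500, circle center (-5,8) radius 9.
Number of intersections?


Substitute y = 0.2250x + 18.3500: (x+ 5)^2 + (0.2250x+18.3500-8)^2 = 81
Expand to Ax^2 + Bx + C = 0, where b-k = 10.35
A = 1+m^2 = 1.050625
B = 2(m(b-k) - h) = 2(0.2250*10.35 + 5) = 14.6575
C = h^2 + (b-k)^2 - r^2 = 25 + 107.1225 - 81 = 51.1225
disc = B^2-4AC = 214.8423 - 214.8423 = 0
disc = 0

1 intersection point (tangent)


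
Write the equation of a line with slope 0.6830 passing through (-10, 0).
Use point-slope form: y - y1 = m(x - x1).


y - 0 = 0.6830(x + 10)
y = 0.6830x + 0 - 0.6830*(-10)
y = 0.6830x + 6.8300

y = 0.6830x + 6.8300


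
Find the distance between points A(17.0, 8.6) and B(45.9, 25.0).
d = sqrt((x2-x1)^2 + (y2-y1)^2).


dx = 45.9 - 17.0 = 28.9
dy = 25.0 - 8.6 = 16.4
d = sqrt(835.21 + 268.96) = sqrt(1104.17) = 33.2291

33.2291


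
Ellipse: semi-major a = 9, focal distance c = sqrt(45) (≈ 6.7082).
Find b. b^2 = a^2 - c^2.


b^2 = 9^2 - (sqrt(45))^2 = 81 - 45 = 36
b = sqrt(36) = 6

b = 6


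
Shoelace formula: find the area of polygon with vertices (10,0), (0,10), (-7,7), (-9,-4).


sum(xi*y_{i+1}) = 10*10 + 0*7 - 7*(-4) - 9*0 = 128
sum(yi*x_{i+1}) = 0*0 + 10*(-7) + 7*(-9) - 4*10 = -173
Area = |128 + 173|/2 = 301/2 = 150.5000

150.5000 sq units


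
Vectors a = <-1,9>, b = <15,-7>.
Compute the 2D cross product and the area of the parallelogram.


cross = -1*(-7) - 9*15 = 7 - 135 = -128
Parallelogram area = |-128| = 128

cross = -128, parallelogram area = 128


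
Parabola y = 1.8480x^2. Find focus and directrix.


a = 1.8480
1/(4a) = 0.1353
Focus = (0, 0.1353)
Directrix: y = -0.1353

Focus = (0, 0.1353), Directrix: y = -0.1353


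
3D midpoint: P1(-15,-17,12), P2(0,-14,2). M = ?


Mx = (-15+0)/2 = -7.5000
My = (-17- 14)/2 = -15.5000
Mz = (12+2)/2 = 7.0000

M = (-7.5000, -15.5000, 7.0000)


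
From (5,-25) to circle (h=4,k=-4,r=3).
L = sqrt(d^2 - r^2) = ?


d = sqrt((5-4)^2 + (-25+ 4)^2) = sqrt(1+441) = 21.0238
L = sqrt(442.0000 - 9) = sqrt(433.0000) = 20.8087

20.8087


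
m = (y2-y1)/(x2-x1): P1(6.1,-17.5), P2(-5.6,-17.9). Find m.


dy = -17.9 + 17.5 = -0.4
dx = -5.6 - 6.1 = -11.7
m = -0.4/(-11.7) = 0.0342

m = 0.0342


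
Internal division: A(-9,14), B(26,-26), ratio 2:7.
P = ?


Px = (2*26 + 7*(-9))/9 = -11/9 = -1.2222
Py = (2*(-26) + 7*14)/9 = 46/9 = 5.1111

P = (-1.2222, 5.1111)


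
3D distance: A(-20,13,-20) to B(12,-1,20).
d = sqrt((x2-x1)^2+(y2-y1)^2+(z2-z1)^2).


dx=32, dy=-14, dz=40
d = sqrt(1024+196+1600) = sqrt(2820) = 53.1037

53.1037


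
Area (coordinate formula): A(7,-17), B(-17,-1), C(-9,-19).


7*(-1+ 19) = 126
-17*(-19+ 17) = 34
-9*(-17+ 1) = 144
sum = 304
Area = |304|/2 = 152.0000

152.0000 sq units


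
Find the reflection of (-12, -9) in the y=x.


Reflection rule for y=x: (y, x)
(-12, -9) -> (-9, -12)

(-9, -12)


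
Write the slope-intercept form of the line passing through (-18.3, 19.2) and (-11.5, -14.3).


m = (-33.5)/(6.8) = -4.9265
b = y1 - m*x1 = 19.2 - (-33.5*(-18.3))/(6.8) = 19.2 - 90.1544 = -70.9544

y = -4.9265x - 70.9544


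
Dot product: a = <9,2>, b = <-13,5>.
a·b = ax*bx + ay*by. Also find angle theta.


a·b = 9*(-13) + 2*5 = -117 + 10 = -107
|a| = sqrt(81+4) = 9.2195
|b| = sqrt(169+25) = 13.9284
cos(theta) = -107/(sqrt(85)*sqrt(194)) = -107/sqrt(16490) = -0.833246
theta = arccos(-107/sqrt(16490)) = 146.4337 degrees

a·b = -107, theta = 146.4337 deg


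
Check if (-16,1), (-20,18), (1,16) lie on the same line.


-16*(18-16) - 20*(16-1) + 1*(1-18)
= -32 - 300 - 17 = -349

No, not collinear (determinant = -349)


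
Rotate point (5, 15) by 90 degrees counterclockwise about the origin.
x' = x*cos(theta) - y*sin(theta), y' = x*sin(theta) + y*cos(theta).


cos(90) = 0, sin(90) = 1
x' = 5*0 - 15*1 = -15
y' = 5*1 + 15*0 = 5

(-15, 5)


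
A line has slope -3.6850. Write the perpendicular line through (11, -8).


Perpendicular slope = -1/m1 = -1/(-3.6850) = 0.2714
b2 = y0 - m2*x0 = -8 + 11/(-3.6850) = -8 - 2.9851 = -10.9851

y = 0.2714x - 10.9851


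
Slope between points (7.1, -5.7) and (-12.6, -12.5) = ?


dy = -12.5 + 5.7 = -6.8
dx = -12.6 - 7.1 = -19.7
m = -6.8/(-19.7) = 0.3452

m = 0.3452


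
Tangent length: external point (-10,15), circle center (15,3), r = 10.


d = sqrt((-10-15)^2 + (15-3)^2) = sqrt(625+144) = 27.7308
L = sqrt(769.0000 - 100) = sqrt(669.0000) = 25.8650

25.8650


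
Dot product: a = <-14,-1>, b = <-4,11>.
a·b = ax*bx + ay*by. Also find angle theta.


a·b = -14*(-4) - 1*11 = 56 - 11 = 45
|a| = sqrt(196+1) = 14.0357
|b| = sqrt(16+121) = 11.7047
cos(theta) = 45/(sqrt(197)*sqrt(137)) = 45/sqrt(26989) = 0.273917
theta = arccos(45/sqrt(26989)) = 74.1025 degrees

a·b = 45, theta = 74.1025 deg


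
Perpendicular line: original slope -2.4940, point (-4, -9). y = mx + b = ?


Perpendicular slope = -1/m1 = -1/(-2.4940) = 0.4010
b2 = y0 - m2*x0 = -9 - 4/(-2.4940) = -9 + 1.6038 = -7.3962

y = 0.4010x - 7.3962


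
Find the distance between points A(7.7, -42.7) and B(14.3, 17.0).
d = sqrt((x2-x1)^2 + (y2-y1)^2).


dx = 14.3 - 7.7 = 6.6
dy = 17.0 + 42.7 = 59.7
d = sqrt(43.56 + 3564.09) = sqrt(3607.65) = 60.0637

60.0637


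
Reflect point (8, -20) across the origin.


Reflection rule for origin: (-x, -y)
(8, -20) -> (-8, 20)

(-8, 20)


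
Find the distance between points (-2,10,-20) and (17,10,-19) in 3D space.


dx=19, dy=0, dz=1
d = sqrt(361+0+1) = sqrt(362) = 19.0263

19.0263


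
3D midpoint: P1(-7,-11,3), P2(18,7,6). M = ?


Mx = (-7+18)/2 = 5.5000
My = (-11+7)/2 = -2.0000
Mz = (3+6)/2 = 4.5000

M = (5.5000, -2.0000, 4.5000)


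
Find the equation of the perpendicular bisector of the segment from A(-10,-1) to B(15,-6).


Midpoint = (2.5, -3.5)
Slope of AB = dy/dx = -5/25 = -0.2000
Perp slope = -dx/dy = 25/5 = 5.0000
b = My - (perp slope)*Mx = -3.5 + (25*2.5)/(-5) = -3.5 - 12.5000 = -16.0000

y = 5.0000x - 16.0000


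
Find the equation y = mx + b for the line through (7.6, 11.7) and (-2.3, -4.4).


m = (-16.1)/(-9.9) = 1.6263
b = y1 - m*x1 = 11.7 - (-16.1*7.6)/(-9.9) = 11.7 - 12.3596 = -0.6596

y = 1.6263x - 0.6596


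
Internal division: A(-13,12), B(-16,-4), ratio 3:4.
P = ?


Px = (3*(-16) + 4*(-13))/7 = -100/7 = -14.2857
Py = (3*(-4) + 4*12)/7 = 36/7 = 5.1429

P = (-14.2857, 5.1429)


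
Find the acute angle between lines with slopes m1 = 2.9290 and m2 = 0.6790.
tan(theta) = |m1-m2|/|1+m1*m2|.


m1-m2 = 2.25
1+m1*m2 = 2.988791
tan(theta) = |2.25/2.988791| = 0.752813
theta = arctan(|2.25/2.988791|) = 36.9729 degrees (acute angle)

36.9729 degrees


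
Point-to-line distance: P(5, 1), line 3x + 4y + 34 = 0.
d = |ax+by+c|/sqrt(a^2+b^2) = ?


|3*5 + 4*1 + 34| = |53| = 53
sqrt(9 + 16) = sqrt(25) = 5.0000
d = 53/sqrt(25) = 10.6000

10.6000


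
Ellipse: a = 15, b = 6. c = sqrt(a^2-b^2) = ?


c^2 = 15^2 - 6^2 = 225 - 36 = 189
c = sqrt(189) = 13.7477

c = 13.7477


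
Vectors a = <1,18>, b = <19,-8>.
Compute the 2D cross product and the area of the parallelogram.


cross = 1*(-8) - 18*19 = -8 - 342 = -350
Parallelogram area = |-350| = 350

cross = -350, parallelogram area = 350


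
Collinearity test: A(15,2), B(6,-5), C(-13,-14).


15*(-5+ 14) + 6*(-14-2) - 13*(2+ 5)
= 135 - 96 - 91 = -52

No, not collinear (determinant = -52)


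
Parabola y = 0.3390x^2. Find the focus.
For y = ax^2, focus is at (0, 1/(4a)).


a = 0.3390
4a = 1.3560
focus = (0, 1/1.3560) = (0, 0.7375)

Focus = (0, 0.7375)


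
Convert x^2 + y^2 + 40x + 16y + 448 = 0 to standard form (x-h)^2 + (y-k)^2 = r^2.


h = -D/2 = -40/2 = -20
k = -E/2 = -16/2 = -8
r^2 = h^2 + k^2 - F = 400 + 64 - 448 = 16
r = 4

Center (-20, -8), radius = 4


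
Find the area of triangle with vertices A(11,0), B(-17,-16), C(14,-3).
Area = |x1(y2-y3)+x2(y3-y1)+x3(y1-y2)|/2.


11*(-16+ 3) = -143
-17*(-3-0) = 51
14*(0+ 16) = 224
sum = 132
Area = |132|/2 = 66.0000

66.0000 sq units


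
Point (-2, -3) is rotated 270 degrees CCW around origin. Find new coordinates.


cos(270) = 0, sin(270) = -1
x' = -2*0 + 3*(-1) = -3
y' = -2*(-1) - 3*0 = 2

(-3, 2)


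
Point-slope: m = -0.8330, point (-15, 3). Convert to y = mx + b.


y - 3 = -0.8330(x + 15)
y = -0.8330x + 3 + 0.8330*(-15)
y = -0.8330x - 9.4950

y = -0.8330x - 9.4950


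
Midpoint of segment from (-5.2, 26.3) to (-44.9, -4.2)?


Mx = (-5.2 - 44.9)/2 = -50.1/2 = -25.0500
My = (26.3 - 4.2)/2 = 22.1/2 = 11.0500

(-25.0500, 11.0500)


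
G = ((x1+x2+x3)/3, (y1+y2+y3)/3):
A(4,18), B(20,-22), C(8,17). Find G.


Gx = (4+20+8)/3 = 32/3 = 10.6667
Gy = (18- 22+17)/3 = 13/3 = 4.3333

G = (10.6667, 4.3333)


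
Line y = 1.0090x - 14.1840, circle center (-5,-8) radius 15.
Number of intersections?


Substitute y = 1.0090x - 14.1840: (x+ 5)^2 + (1.0090x- 14.1840+ 8)^2 = 225
Expand to Ax^2 + Bx + C = 0, where b-k = -6.184
A = 1+m^2 = 2.018081
B = 2(m(b-k) - h) = 2(1.0090*(-6.184) + 5) = -2.479312
C = h^2 + (b-k)^2 - r^2 = 25 + 38.241856 - 225 = -161.758144
disc = B^2-4AC = 6.1470 + 1305.7641 = 1311.9111
disc > 0

2 intersection points


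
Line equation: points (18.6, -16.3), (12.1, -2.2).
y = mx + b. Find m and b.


m = (14.1)/(-6.5) = -2.1692
b = y1 - m*x1 = -16.3 - (14.1*18.6)/(-6.5) = -16.3 + 40.3477 = 24.0477

y = -2.1692x + 24.0477


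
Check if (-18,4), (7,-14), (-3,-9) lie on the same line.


-18*(-14+ 9) + 7*(-9-4) - 3*(4+ 14)
= 90 - 91 - 54 = -55

No, not collinear (determinant = -55)


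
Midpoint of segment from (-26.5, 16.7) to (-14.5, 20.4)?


Mx = (-26.5 - 14.5)/2 = -41.0/2 = -20.5000
My = (16.7 + 20.4)/2 = 37.1/2 = 18.5500

(-20.5000, 18.5500)


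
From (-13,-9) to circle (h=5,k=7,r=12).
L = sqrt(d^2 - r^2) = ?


d = sqrt((-13-5)^2 + (-9-7)^2) = sqrt(324+256) = 24.0832
L = sqrt(580.0000 - 144) = sqrt(436.0000) = 20.8806

20.8806


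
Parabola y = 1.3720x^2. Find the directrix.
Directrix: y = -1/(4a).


a = 1.3720
1/(4a) = 0.1822
directrix: y = -0.1822 = -0.1822

y = -0.1822


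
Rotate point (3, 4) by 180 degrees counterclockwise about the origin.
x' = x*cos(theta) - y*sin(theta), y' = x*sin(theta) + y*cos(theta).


cos(180) = -1, sin(180) = 0
x' = 3*(-1) - 4*0 = -3
y' = 3*0 + 4*(-1) = -4

(-3, -4)


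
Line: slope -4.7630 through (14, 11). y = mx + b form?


y - 11 = -4.7630(x - 14)
y = -4.7630x + 11 + 4.7630*14
y = -4.7630x + 77.6820

y = -4.7630x + 77.6820


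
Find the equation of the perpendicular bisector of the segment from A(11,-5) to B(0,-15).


Midpoint = (5.5, -10)
Slope of AB = dy/dx = -10/(-11) = 0.9091
Perp slope = -dx/dy = -11/10 = -1.1000
b = My - (perp slope)*Mx = -10 + (-11*5.5)/(-10) = -10 + 6.0500 = -3.9500

y = -1.1000x - 3.9500


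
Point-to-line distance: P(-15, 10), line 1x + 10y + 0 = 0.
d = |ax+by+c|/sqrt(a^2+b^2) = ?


|1*(-15) + 10*10 + 0| = |85| = 85
sqrt(1 + 100) = sqrt(101) = 10.0499
d = 85/sqrt(101) = 8.4578

8.4578


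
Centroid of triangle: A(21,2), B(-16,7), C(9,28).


Gx = (21- 16+9)/3 = 14/3 = 4.6667
Gy = (2+7+28)/3 = 37/3 = 12.3333

G = (4.6667, 12.3333)


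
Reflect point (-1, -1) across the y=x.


Reflection rule for y=x: (y, x)
(-1, -1) -> (-1, -1)

(-1, -1)


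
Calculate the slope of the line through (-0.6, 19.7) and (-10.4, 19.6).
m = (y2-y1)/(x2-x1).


dy = 19.6 - 19.7 = -0.1
dx = -10.4 + 0.6 = -9.8
m = -0.1/(-9.8) = 0.0102

m = 0.0102


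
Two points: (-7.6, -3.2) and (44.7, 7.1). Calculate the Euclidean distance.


dx = 44.7 + 7.6 = 52.3
dy = 7.1 + 3.2 = 10.3
d = sqrt(2735.29 + 106.09) = sqrt(2841.38) = 53.3046

53.3046


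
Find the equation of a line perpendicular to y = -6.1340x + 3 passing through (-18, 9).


Perpendicular slope = -1/m1 = -1/(-6.1340) = 0.1630
b2 = y0 - m2*x0 = 9 - 18/(-6.1340) = 9 + 2.9345 = 11.9345

y = 0.1630x + 11.9345


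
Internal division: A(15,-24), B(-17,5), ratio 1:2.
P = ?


Px = (1*(-17) + 2*15)/3 = 13/3 = 4.3333
Py = (1*5 + 2*(-24))/3 = -43/3 = -14.3333

P = (4.3333, -14.3333)


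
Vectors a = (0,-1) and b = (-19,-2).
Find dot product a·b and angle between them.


a·b = 0*(-19) - 1*(-2) = 0 + 2 = 2
|a| = sqrt(0+1) = 1.0000
|b| = sqrt(361+4) = 19.1050
cos(theta) = 2/(sqrt(1)*sqrt(365)) = 2/sqrt(365) = 0.104685
theta = arccos(2/sqrt(365)) = 83.9910 degrees

a·b = 2, theta = 83.9910 deg


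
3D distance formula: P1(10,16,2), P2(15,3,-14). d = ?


dx=5, dy=-13, dz=-16
d = sqrt(25+169+256) = sqrt(450) = 21.2132

21.2132


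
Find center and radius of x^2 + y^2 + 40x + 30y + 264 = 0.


h = -D/2 = -40/2 = -20
k = -E/2 = -30/2 = -15
r^2 = h^2 + k^2 - F = 400 + 225 - 264 = 361
r = 19

Center (-20, -15), radius = 19


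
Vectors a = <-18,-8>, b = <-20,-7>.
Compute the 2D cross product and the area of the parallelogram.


cross = -18*(-7) + 8*(-20) = 126 - 160 = -34
Parallelogram area = |-34| = 34

cross = -34, parallelogram area = 34


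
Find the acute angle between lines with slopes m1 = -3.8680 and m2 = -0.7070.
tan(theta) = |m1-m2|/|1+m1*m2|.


m1-m2 = -3.161
1+m1*m2 = 3.734676
tan(theta) = |-3.161/3.734676| = 0.846392
theta = arctan(|-3.161/3.734676|) = 40.2443 degrees (acute angle)

40.2443 degrees


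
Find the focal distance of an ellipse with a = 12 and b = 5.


c^2 = 12^2 - 5^2 = 144 - 25 = 119
c = sqrt(119) = 10.9087

c = 10.9087


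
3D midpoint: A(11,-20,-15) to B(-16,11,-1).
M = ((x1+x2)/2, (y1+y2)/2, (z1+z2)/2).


Mx = (11- 16)/2 = -2.5000
My = (-20+11)/2 = -4.5000
Mz = (-15- 1)/2 = -8.0000

M = (-2.5000, -4.5000, -8.0000)


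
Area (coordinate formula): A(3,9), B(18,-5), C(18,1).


3*(-5-1) = -18
18*(1-9) = -144
18*(9+ 5) = 252
sum = 90
Area = |90|/2 = 45.0000

45.0000 sq units


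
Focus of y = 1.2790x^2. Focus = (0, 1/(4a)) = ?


a = 1.2790
4a = 5.1160
focus = (0, 1/5.1160) = (0, 0.1955)

Focus = (0, 0.1955)


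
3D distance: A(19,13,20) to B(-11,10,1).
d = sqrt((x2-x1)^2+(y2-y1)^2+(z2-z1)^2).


dx=-30, dy=-3, dz=-19
d = sqrt(900+9+361) = sqrt(1270) = 35.6371

35.6371


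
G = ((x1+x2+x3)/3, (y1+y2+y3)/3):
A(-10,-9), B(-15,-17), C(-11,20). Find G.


Gx = (-10- 15- 11)/3 = -36/3 = -12.0000
Gy = (-9- 17+20)/3 = -6/3 = -2.0000

G = (-12.0000, -2.0000)


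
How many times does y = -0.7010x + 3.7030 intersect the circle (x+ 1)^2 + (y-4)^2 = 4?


Substitute y = -0.7010x + 3.7030: (x+ 1)^2 + (-0.7010x+3.7030-4)^2 = 4
Expand to Ax^2 + Bx + C = 0, where b-k = -0.297
A = 1+m^2 = 1.491401
B = 2(m(b-k) - h) = 2(-0.7010*(-0.297) + 1) = 2.416394
C = h^2 + (b-k)^2 - r^2 = 1 + 0.088209 - 4 = -2.911791
disc = B^2-4AC = 5.8390 + 17.3706 = 23.2096
disc > 0

2 intersection points


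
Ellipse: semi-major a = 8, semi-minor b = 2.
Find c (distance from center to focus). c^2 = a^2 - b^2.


c^2 = 8^2 - 2^2 = 64 - 4 = 60
c = sqrt(60) = 7.7460

c = 7.7460


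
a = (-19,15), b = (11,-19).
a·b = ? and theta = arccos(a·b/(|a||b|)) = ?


a·b = -19*11 + 15*(-19) = -209 - 285 = -494
|a| = sqrt(361+225) = 24.2074
|b| = sqrt(121+361) = 21.9545
cos(theta) = -494/(sqrt(586)*sqrt(482)) = -494/sqrt(282452) = -0.929511
theta = arccos(-494/sqrt(282452)) = 158.3587 degrees

a·b = -494, theta = 158.3587 deg


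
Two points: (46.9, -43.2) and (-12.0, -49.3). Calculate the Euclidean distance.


dx = -12.0 - 46.9 = -58.9
dy = -49.3 + 43.2 = -6.1
d = sqrt(3469.21 + 37.21) = sqrt(3506.42) = 59.2150

59.2150


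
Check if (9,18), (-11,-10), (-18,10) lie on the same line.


9*(-10-10) - 11*(10-18) - 18*(18+ 10)
= -180 + 88 - 504 = -596

No, not collinear (determinant = -596)


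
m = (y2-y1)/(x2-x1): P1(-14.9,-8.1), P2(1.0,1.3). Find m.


dy = 1.3 + 8.1 = 9.4
dx = 1.0 + 14.9 = 15.9
m = 9.4/15.9 = 0.5912

m = 0.5912


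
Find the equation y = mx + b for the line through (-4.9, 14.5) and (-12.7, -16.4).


m = (-30.9)/(-7.8) = 3.9615
b = y1 - m*x1 = 14.5 - (-30.9*(-4.9))/(-7.8) = 14.5 + 19.4115 = 33.9115

y = 3.9615x + 33.9115
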